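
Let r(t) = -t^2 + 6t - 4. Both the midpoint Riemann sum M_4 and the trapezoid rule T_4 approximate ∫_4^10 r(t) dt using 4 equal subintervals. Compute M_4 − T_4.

M_4 = -82.875.
T_4 = -86.25.
M_4 − T_4 = 3.375.

3.375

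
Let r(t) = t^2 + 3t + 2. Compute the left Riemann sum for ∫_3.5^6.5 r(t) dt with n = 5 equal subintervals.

Δt = (6.5 − 3.5)/5 = 0.6.
Left endpoints: 3.5, 4.1, 4.7, 5.3, 5.9.
r(3.5) = 24.75, r(4.1) = 31.11, r(4.7) = 38.19, r(5.3) = 45.99, r(5.9) = 54.51.
Sum = Δt · [r(3.5) + r(4.1) + r(4.7) + r(5.3) + r(5.9)].
Sum = 116.73.

116.73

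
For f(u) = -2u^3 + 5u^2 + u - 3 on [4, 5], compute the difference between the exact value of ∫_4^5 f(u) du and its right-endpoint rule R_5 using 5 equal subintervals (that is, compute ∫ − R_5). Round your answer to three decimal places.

7.747

Exact integral: ∫_4^5 f(u) du ≈ -81.33333.
R_5 = -89.08.
Error ≈ -81.33333 − (-89.08) ≈ 7.747.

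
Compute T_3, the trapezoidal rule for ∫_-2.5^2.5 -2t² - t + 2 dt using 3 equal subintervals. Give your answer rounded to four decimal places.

-15.4630

Δt = (2.5 − (-2.5))/3 = 5/3.
f(-2.5) = -8, f(-5/6) = 13/9, f(5/6) = -2/9, f(2.5) = -13.
T_3 = (Δt/2)·[f(t_0) + 2f(t_1) + 2f(t_2) + f(t_3)].
Sum ≈ -15.4630.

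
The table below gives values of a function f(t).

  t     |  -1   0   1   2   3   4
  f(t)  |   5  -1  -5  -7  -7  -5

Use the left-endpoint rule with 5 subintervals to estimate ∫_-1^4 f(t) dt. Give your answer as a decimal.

-15

Δt = 1.
Sum = 1·[5 + (-1) + (-5) + (-7) + (-7)] = -15.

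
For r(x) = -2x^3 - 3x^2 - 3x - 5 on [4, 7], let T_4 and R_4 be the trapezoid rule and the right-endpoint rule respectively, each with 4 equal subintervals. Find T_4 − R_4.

249.75

T_4 = -1426.125.
R_4 = -1675.875.
T_4 − R_4 = 249.75.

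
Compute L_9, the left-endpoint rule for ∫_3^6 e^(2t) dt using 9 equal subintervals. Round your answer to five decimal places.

57101.59025

Δt = (6 − 3)/9 = 1/3.
Left endpoints: 3, 10/3, 11/3, 4, 13/3, 14/3, 5, 16/3, 17/3.
f(3) ≈ 403.42879, f(10/3) ≈ 785.77199, f(11/3) ≈ 1530.47486, f(4) ≈ 2980.95799, f(13/3) ≈ 5806.11335, f(14/3) ≈ 11308.76461, f(5) ≈ 22026.46579, f(16/3) ≈ 42901.69723, f(17/3) ≈ 83561.09612.
Sum = Δt · [f(3) + f(10/3) + f(11/3) + ...].
Sum ≈ 57101.59025.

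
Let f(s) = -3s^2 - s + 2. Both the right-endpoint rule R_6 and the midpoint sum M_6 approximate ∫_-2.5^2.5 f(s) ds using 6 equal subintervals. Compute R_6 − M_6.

-4.6875

R_6 ≈ -25.069444.
M_6 ≈ -20.381944.
R_6 − M_6 = -4.6875.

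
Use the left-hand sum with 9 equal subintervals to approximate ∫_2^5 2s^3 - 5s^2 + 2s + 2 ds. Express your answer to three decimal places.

Δs = (5 − 2)/9 = 1/3.
Left endpoints: 2, 7/3, 8/3, 3, 10/3, 11/3, 4, 13/3, 14/3.
f(2) = 2, f(7/3) = 131/27, f(8/3) = 262/27, f(3) = 17, f(10/3) = 734/27, f(11/3) = 1099/27, f(4) = 58, f(13/3) = 2147/27, f(14/3) = 2854/27.
Sum = Δs · [f(2) + f(7/3) + f(8/3) + ...].
Sum ≈ 114.889.

114.889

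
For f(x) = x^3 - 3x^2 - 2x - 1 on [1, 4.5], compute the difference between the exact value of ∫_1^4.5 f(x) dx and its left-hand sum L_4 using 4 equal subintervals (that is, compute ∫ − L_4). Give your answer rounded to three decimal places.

8.757

Exact integral: ∫_1^4.5 f(x) dx = -10.609375.
L_4 ≈ -19.36621.
Error ≈ -10.609375 − (-19.36621) ≈ 8.757.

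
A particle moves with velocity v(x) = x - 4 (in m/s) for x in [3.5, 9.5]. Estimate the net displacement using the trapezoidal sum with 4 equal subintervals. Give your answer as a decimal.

15

Δx = (9.5 − 3.5)/4 = 1.5.
v(3.5) = -0.5, v(5) = 1, v(6.5) = 2.5, v(8) = 4, v(9.5) = 5.5.
T_4 = (Δx/2)·[v(x_0) + 2v(x_1) + 2v(x_2) + 2v(x_3) + v(x_4)].
Sum = 15.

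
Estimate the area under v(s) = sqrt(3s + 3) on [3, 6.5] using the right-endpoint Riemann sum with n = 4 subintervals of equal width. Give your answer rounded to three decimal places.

15.032

Δs = (6.5 − 3)/4 = 0.875.
Right endpoints: 3.875, 4.75, 5.625, 6.5.
v(3.875) ≈ 3.824, v(4.75) ≈ 4.153, v(5.625) ≈ 4.458, v(6.5) ≈ 4.743.
Sum = Δs · [v(3.875) + v(4.75) + v(5.625) + v(6.5)].
Sum ≈ 15.032.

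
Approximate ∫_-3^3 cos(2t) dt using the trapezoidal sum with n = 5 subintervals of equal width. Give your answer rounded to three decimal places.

-0.130

Δt = (3 − (-3))/5 = 1.2.
f(-3) ≈ 0.960, f(-1.8) ≈ -0.897, f(-0.6) ≈ 0.362, f(0.6) ≈ 0.362, f(1.8) ≈ -0.897, f(3) ≈ 0.960.
T_5 = (Δt/2)·[f(t_0) + 2f(t_1) + ... + 2f(t_{4}) + f(t_5)].
Sum ≈ -0.130.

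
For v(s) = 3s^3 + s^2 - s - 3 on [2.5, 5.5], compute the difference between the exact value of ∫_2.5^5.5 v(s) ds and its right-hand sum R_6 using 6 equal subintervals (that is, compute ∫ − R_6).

-122.9375

Exact integral: ∫_2.5^5.5 v(s) ds = 686.25.
R_6 = 809.1875.
Error = 686.25 − 809.1875 = -122.9375.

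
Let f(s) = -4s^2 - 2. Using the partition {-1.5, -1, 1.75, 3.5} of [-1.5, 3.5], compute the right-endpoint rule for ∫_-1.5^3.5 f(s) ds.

-131.4375

Subinterval widths: 0.5, 2.75, 1.75.
Right endpoints: -1, 1.75, 3.5.
f(-1) = -6, f(1.75) = -14.25, f(3.5) = -51.
Sum = Σ Δs_i · f(s_i).
Sum = -131.4375.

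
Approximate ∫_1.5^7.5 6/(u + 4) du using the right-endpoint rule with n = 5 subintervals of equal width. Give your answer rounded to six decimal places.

4.102344

Δu = (7.5 − 1.5)/5 = 1.2.
Right endpoints: 2.7, 3.9, 5.1, 6.3, 7.5.
f(2.7) = 60/67, f(3.9) = 60/79, f(5.1) = 60/91, f(6.3) = 60/103, f(7.5) = 12/23.
Sum = Δu · [f(2.7) + f(3.9) + f(5.1) + f(6.3) + f(7.5)].
Sum ≈ 4.102344.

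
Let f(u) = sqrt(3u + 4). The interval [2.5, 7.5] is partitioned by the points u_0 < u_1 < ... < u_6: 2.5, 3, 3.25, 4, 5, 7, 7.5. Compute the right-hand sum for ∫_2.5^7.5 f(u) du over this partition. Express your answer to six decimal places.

Subinterval widths: 0.5, 0.25, 0.75, 1, 2, 0.5.
Right endpoints: 3, 3.25, 4, 5, 7, 7.5.
f(3) ≈ 3.605551, f(3.25) ≈ 3.708099, f(4) ≈ 4.000000, f(5) ≈ 4.358899, f(7) ≈ 5.000000, f(7.5) ≈ 5.147815.
Sum = Σ Δu_i · f(u_i).
Sum ≈ 22.662607.

22.662607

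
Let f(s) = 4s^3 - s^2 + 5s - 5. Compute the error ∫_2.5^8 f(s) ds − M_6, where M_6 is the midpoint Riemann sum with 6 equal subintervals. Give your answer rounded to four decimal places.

Exact integral: ∫_2.5^8 f(s) ds ≈ 4008.354167.
M_6 ≈ 3984.476273.
Error ≈ 4008.354167 − 3984.476273 ≈ 23.8779.

23.8779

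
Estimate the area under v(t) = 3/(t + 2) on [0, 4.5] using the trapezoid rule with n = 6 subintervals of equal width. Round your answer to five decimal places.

3.56733

Δt = (4.5 − 0)/6 = 0.75.
v(0) = 1.5, v(0.75) = 12/11, v(1.5) = 6/7, v(2.25) = 12/17, v(3) = 0.6, v(3.75) = 12/23, v(4.5) = 6/13.
T_6 = (Δt/2)·[v(t_0) + 2v(t_1) + ... + 2v(t_{5}) + v(t_6)].
Sum ≈ 3.56733.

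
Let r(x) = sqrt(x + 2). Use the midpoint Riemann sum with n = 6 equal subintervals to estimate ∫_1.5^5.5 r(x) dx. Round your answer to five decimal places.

9.32936

Δx = (5.5 − 1.5)/6 = 2/3.
Midpoints: 11/6, 2.5, 19/6, 23/6, 4.5, 31/6.
r(11/6) ≈ 1.95789, r(2.5) ≈ 2.12132, r(19/6) ≈ 2.27303, r(23/6) ≈ 2.41523, r(4.5) ≈ 2.54951, r(31/6) ≈ 2.67706.
Sum = Δx · [r(11/6) + r(2.5) + r(19/6) + ...].
Sum ≈ 9.32936.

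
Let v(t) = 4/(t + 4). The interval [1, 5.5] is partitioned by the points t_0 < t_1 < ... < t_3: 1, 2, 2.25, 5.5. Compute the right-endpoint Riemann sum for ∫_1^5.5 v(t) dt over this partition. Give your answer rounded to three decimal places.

Subinterval widths: 1, 0.25, 3.25.
Right endpoints: 2, 2.25, 5.5.
v(2) = 2/3, v(2.25) = 0.64, v(5.5) = 8/19.
Sum = Σ Δt_i · v(t_i).
Sum ≈ 2.195.

2.195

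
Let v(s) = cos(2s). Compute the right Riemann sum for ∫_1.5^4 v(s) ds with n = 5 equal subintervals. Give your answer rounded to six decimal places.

0.599296

Δs = (4 − 1.5)/5 = 0.5.
Right endpoints: 2, 2.5, 3, 3.5, 4.
v(2) ≈ -0.653644, v(2.5) ≈ 0.283662, v(3) ≈ 0.960170, v(3.5) ≈ 0.753902, v(4) ≈ -0.145500.
Sum = Δs · [v(2) + v(2.5) + v(3) + v(3.5) + v(4)].
Sum ≈ 0.599296.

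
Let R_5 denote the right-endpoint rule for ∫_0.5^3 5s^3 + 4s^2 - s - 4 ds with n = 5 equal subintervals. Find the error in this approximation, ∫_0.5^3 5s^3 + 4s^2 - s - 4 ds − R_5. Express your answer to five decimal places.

-44.86979

Exact integral: ∫_0.5^3 f(s) ds ≈ 122.6302083.
R_5 = 167.5.
Error ≈ 122.6302083 − 167.5 ≈ -44.86979.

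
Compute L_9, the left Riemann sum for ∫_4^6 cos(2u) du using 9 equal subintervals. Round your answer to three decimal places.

-0.860

Δu = (6 − 4)/9 = 2/9.
Left endpoints: 4, 38/9, 40/9, 14/3, 44/9, 46/9, 16/3, 50/9, 52/9.
f(4) ≈ -0.146, f(38/9) ≈ -0.557, f(40/9) ≈ -0.860, f(14/3) ≈ -0.996, f(44/9) ≈ -0.938, f(46/9) ≈ -0.699, f(16/3) ≈ -0.323, f(50/9) ≈ 0.115, f(52/9) ≈ 0.531.
Sum = Δu · [f(4) + f(38/9) + f(40/9) + ...].
Sum ≈ -0.860.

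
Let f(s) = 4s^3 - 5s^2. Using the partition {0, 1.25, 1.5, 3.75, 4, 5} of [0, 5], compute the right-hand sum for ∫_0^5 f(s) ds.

Subinterval widths: 1.25, 0.25, 2.25, 0.25, 1.
Right endpoints: 1.25, 1.5, 3.75, 4, 5.
f(1.25) = 0, f(1.5) = 2.25, f(3.75) = 140.625, f(4) = 176, f(5) = 375.
Sum = Σ Δs_i · f(s_i).
Sum = 735.96875.

735.96875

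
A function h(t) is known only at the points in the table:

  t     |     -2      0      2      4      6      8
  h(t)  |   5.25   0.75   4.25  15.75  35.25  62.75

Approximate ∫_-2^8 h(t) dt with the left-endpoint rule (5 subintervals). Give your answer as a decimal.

122.5

Δt = 2.
Sum = 2·[5.25 + 0.75 + 4.25 + 15.75 + 35.25] = 122.5.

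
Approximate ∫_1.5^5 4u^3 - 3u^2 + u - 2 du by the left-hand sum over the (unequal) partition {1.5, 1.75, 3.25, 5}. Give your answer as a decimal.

206.59375

Subinterval widths: 0.25, 1.5, 1.75.
Left endpoints: 1.5, 1.75, 3.25.
f(1.5) = 6.25, f(1.75) = 12, f(3.25) = 106.875.
Sum = Σ Δu_i · f(u_i).
Sum = 206.59375.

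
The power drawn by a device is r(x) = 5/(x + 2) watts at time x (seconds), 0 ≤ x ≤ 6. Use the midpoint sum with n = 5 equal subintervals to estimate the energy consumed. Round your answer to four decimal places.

Δx = (6 − 0)/5 = 1.2.
Midpoints: 0.6, 1.8, 3, 4.2, 5.4.
r(0.6) = 25/13, r(1.8) = 25/19, r(3) = 1, r(4.2) = 25/31, r(5.4) = 25/37.
Sum = Δx · [r(0.6) + r(1.8) + r(3) + r(4.2) + r(5.4)].
Sum ≈ 6.8652.

6.8652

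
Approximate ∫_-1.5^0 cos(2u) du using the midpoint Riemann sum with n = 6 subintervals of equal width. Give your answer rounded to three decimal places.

Δu = (0 − (-1.5))/6 = 0.25.
Midpoints: -1.375, -1.125, -0.875, -0.625, -0.375, -0.125.
f(-1.375) ≈ -0.924, f(-1.125) ≈ -0.628, f(-0.875) ≈ -0.178, f(-0.625) ≈ 0.315, f(-0.375) ≈ 0.732, f(-0.125) ≈ 0.969.
Sum = Δu · [f(-1.375) + f(-1.125) + f(-0.875) + ...].
Sum ≈ 0.071.

0.071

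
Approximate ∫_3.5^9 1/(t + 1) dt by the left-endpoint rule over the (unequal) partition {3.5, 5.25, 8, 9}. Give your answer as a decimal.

0.94

Subinterval widths: 1.75, 2.75, 1.
Left endpoints: 3.5, 5.25, 8.
f(3.5) = 2/9, f(5.25) = 0.16, f(8) = 1/9.
Sum = Σ Δt_i · f(t_i).
Sum = 0.94.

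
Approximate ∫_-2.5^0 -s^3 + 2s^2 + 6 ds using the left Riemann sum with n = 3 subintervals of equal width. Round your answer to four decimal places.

48.5648

Δs = (0 − (-2.5))/3 = 5/6.
Left endpoints: -2.5, -5/3, -5/6.
f(-2.5) = 34.125, f(-5/3) = 437/27, f(-5/6) = 1721/216.
Sum = Δs · [f(-2.5) + f(-5/3) + f(-5/6)].
Sum ≈ 48.5648.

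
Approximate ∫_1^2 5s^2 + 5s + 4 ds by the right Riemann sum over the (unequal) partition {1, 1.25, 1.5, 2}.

Subinterval widths: 0.25, 0.25, 0.5.
Right endpoints: 1.25, 1.5, 2.
f(1.25) = 18.0625, f(1.5) = 22.75, f(2) = 34.
Sum = Σ Δs_i · f(s_i).
Sum = 27.203125.

27.203125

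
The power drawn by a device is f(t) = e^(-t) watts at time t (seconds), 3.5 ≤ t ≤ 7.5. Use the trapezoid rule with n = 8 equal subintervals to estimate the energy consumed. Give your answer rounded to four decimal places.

0.0303

Δt = (7.5 − 3.5)/8 = 0.5.
f(3.5) ≈ 0.0302, f(4) ≈ 0.0183, f(4.5) ≈ 0.0111, f(5) ≈ 0.0067, f(5.5) ≈ 0.0041, f(6) ≈ 0.0025, f(6.5) ≈ 0.0015, f(7) ≈ 0.0009, f(7.5) ≈ 0.0006.
T_8 = (Δt/2)·[f(t_0) + 2f(t_1) + ... + 2f(t_{7}) + f(t_8)].
Sum ≈ 0.0303.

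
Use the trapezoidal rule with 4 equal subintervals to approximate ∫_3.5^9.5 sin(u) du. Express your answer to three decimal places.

0.049

Δu = (9.5 − 3.5)/4 = 1.5.
f(3.5) ≈ -0.351, f(5) ≈ -0.959, f(6.5) ≈ 0.215, f(8) ≈ 0.989, f(9.5) ≈ -0.075.
T_4 = (Δu/2)·[f(u_0) + 2f(u_1) + 2f(u_2) + 2f(u_3) + f(u_4)].
Sum ≈ 0.049.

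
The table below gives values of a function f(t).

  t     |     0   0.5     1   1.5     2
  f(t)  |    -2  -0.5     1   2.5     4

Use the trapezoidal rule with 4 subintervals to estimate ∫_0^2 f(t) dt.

2

Δt = 0.5.
T_4 = (0.5/2)·[(-2) + 2·(-0.5) + 2·1 + 2·2.5 + 4] = 2.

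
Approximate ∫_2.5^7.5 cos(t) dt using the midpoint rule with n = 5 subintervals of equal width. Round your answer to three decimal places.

0.354

Δt = (7.5 − 2.5)/5 = 1.
Midpoints: 3, 4, 5, 6, 7.
f(3) ≈ -0.990, f(4) ≈ -0.654, f(5) ≈ 0.284, f(6) ≈ 0.960, f(7) ≈ 0.754.
Sum = Δt · [f(3) + f(4) + f(5) + f(6) + f(7)].
Sum ≈ 0.354.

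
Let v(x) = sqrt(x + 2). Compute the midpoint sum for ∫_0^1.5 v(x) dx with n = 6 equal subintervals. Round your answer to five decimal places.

2.47987

Δx = (1.5 − 0)/6 = 0.25.
Midpoints: 0.125, 0.375, 0.625, 0.875, 1.125, 1.375.
v(0.125) ≈ 1.45774, v(0.375) ≈ 1.54110, v(0.625) ≈ 1.62019, v(0.875) ≈ 1.69558, v(1.125) ≈ 1.76777, v(1.375) ≈ 1.83712.
Sum = Δx · [v(0.125) + v(0.375) + v(0.625) + ...].
Sum ≈ 2.47987.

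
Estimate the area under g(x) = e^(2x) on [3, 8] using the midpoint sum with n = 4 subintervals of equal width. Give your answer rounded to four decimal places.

Δx = (8 − 3)/4 = 1.25.
Midpoints: 3.625, 4.875, 6.125, 7.375.
g(3.625) ≈ 1408.1048, g(4.875) ≈ 17154.2288, g(6.125) ≈ 208981.2889, g(7.375) ≈ 2545913.2896.
Sum = Δx · [g(3.625) + g(4.875) + g(6.125) + g(7.375)].
Sum ≈ 3466821.1401.

3466821.1401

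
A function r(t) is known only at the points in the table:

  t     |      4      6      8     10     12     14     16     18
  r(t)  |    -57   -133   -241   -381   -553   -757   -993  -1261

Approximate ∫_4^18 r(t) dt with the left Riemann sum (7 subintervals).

-6230

Δt = 2.
Sum = 2·[(-57) + (-133) + (-241) + (-381) + (-553) + (-757) + (-993)] = -6230.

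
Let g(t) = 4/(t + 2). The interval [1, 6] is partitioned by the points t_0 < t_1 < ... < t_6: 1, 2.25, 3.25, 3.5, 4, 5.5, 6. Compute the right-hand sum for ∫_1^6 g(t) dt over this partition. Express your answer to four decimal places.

3.5035

Subinterval widths: 1.25, 1, 0.25, 0.5, 1.5, 0.5.
Right endpoints: 2.25, 3.25, 3.5, 4, 5.5, 6.
g(2.25) = 16/17, g(3.25) = 16/21, g(3.5) = 8/11, g(4) = 2/3, g(5.5) = 8/15, g(6) = 0.5.
Sum = Σ Δt_i · g(t_i).
Sum ≈ 3.5035.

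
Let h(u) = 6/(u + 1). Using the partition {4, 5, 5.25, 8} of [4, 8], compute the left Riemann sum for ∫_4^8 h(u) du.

4.09

Subinterval widths: 1, 0.25, 2.75.
Left endpoints: 4, 5, 5.25.
h(4) = 1.2, h(5) = 1, h(5.25) = 0.96.
Sum = Σ Δu_i · h(u_i).
Sum = 4.09.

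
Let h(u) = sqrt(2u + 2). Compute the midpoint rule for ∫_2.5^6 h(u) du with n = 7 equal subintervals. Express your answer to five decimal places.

Δu = (6 − 2.5)/7 = 0.5.
Midpoints: 2.75, 3.25, 3.75, 4.25, 4.75, 5.25, 5.75.
h(2.75) ≈ 2.73861, h(3.25) ≈ 2.91548, h(3.75) ≈ 3.08221, h(4.25) ≈ 3.24037, h(4.75) ≈ 3.39116, h(5.25) ≈ 3.53553, h(5.75) ≈ 3.67423.
Sum = Δu · [h(2.75) + h(3.25) + h(3.75) + ...].
Sum ≈ 11.28880.

11.28880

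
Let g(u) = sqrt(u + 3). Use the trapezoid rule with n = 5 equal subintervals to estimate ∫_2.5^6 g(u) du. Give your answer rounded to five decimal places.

9.39901

Δu = (6 − 2.5)/5 = 0.7.
g(2.5) ≈ 2.34521, g(3.2) ≈ 2.48998, g(3.9) ≈ 2.62679, g(4.6) ≈ 2.75681, g(5.3) ≈ 2.88097, g(6) ≈ 3.00000.
T_5 = (Δu/2)·[g(u_0) + 2g(u_1) + ... + 2g(u_{4}) + g(u_5)].
Sum ≈ 9.39901.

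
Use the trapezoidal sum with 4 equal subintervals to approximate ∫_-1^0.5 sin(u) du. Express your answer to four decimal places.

-0.3333

Δu = (0.5 − (-1))/4 = 0.375.
f(-1) ≈ -0.8415, f(-0.625) ≈ -0.5851, f(-0.25) ≈ -0.2474, f(0.125) ≈ 0.1247, f(0.5) ≈ 0.4794.
T_4 = (Δu/2)·[f(u_0) + 2f(u_1) + 2f(u_2) + 2f(u_3) + f(u_4)].
Sum ≈ -0.3333.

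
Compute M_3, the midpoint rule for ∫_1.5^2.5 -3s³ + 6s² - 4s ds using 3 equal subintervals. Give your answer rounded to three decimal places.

-8.889

Δs = (2.5 − 1.5)/3 = 1/3.
Midpoints: 5/3, 2, 7/3.
f(5/3) = -35/9, f(2) = -8, f(7/3) = -133/9.
Sum = Δs · [f(5/3) + f(2) + f(7/3)].
Sum ≈ -8.889.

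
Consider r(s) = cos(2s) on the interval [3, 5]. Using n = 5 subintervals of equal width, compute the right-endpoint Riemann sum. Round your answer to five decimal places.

Δs = (5 − 3)/5 = 0.4.
Right endpoints: 3.4, 3.8, 4.2, 4.6, 5.
r(3.4) ≈ 0.86940, r(3.8) ≈ 0.25126, r(4.2) ≈ -0.51929, r(4.6) ≈ -0.97484, r(5) ≈ -0.83907.
Sum = Δs · [r(3.4) + r(3.8) + r(4.2) + r(4.6) + r(5)].
Sum ≈ -0.48502.

-0.48502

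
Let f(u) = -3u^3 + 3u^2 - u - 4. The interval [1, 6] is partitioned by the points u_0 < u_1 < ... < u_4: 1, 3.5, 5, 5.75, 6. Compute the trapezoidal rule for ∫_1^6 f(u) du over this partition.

-861.8203125

Subinterval widths: 2.5, 1.5, 0.75, 0.25.
f(1) = -5, f(3.5) = -99.375, f(5) = -309, f(5.75) = -480.890625, f(6) = -550.
On each subinterval the trapezoid contributes (Δu_i/2)·[f(u_{i-1}) + f(u_i)].
Sum = -861.8203125.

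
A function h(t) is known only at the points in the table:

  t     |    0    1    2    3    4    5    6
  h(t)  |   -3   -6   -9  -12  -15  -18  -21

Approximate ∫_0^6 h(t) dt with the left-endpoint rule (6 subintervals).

-63

Δt = 1.
Sum = 1·[(-3) + (-6) + (-9) + (-12) + (-15) + (-18)] = -63.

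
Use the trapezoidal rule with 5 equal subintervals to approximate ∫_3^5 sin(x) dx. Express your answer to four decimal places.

-1.2566

Δx = (5 − 3)/5 = 0.4.
f(3) ≈ 0.1411, f(3.4) ≈ -0.2555, f(3.8) ≈ -0.6119, f(4.2) ≈ -0.8716, f(4.6) ≈ -0.9937, f(5) ≈ -0.9589.
T_5 = (Δx/2)·[f(x_0) + 2f(x_1) + ... + 2f(x_{4}) + f(x_5)].
Sum ≈ -1.2566.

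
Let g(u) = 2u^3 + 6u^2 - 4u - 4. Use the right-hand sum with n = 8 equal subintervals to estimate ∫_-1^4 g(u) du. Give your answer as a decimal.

Δu = (4 − (-1))/8 = 0.625.
Right endpoints: -0.375, 0.25, 0.875, 1.5, 2.125, 2.75, 3.375, 4.
g(-0.375) = -1.76171875, g(0.25) = -4.59375, g(0.875) = -1.56640625, g(1.5) = 10.25, g(2.125) = 33.78515625, g(2.75) = 71.96875, g(3.375) = 127.73046875, g(4) = 204.
Sum = Δu · [g(-0.375) + g(0.25) + g(0.875) + ...].
Sum = 274.8828125.

274.8828125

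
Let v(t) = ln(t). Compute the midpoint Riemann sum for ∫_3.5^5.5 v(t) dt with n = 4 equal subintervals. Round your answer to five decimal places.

2.99252

Δt = (5.5 − 3.5)/4 = 0.5.
Midpoints: 3.75, 4.25, 4.75, 5.25.
v(3.75) ≈ 1.32176, v(4.25) ≈ 1.44692, v(4.75) ≈ 1.55814, v(5.25) ≈ 1.65823.
Sum = Δt · [v(3.75) + v(4.25) + v(4.75) + v(5.25)].
Sum ≈ 2.99252.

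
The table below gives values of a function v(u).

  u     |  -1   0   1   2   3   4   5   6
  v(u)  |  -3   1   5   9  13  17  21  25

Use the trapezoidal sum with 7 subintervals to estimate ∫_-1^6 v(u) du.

Δu = 1.
T_7 = (1/2)·[(-3) + 2·1 + 2·5 + 2·9 + 2·13 + 2·17 + 2·21 + 25] = 77.

77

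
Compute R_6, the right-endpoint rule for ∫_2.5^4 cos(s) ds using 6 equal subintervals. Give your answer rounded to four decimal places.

Δs = (4 − 2.5)/6 = 0.25.
Right endpoints: 2.75, 3, 3.25, 3.5, 3.75, 4.
f(2.75) ≈ -0.9243, f(3) ≈ -0.9900, f(3.25) ≈ -0.9941, f(3.5) ≈ -0.9365, f(3.75) ≈ -0.8206, f(4) ≈ -0.6536.
Sum = Δs · [f(2.75) + f(3) + f(3.25) + ...].
Sum ≈ -1.3298.

-1.3298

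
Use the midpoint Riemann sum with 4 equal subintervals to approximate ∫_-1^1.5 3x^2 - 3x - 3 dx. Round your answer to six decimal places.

-5.244141

Δx = (1.5 − (-1))/4 = 0.625.
Midpoints: -0.6875, -0.0625, 0.5625, 1.1875.
f(-0.6875) = 0.48046875, f(-0.0625) = -2.80078125, f(0.5625) = -3.73828125, f(1.1875) = -2.33203125.
Sum = Δx · [f(-0.6875) + f(-0.0625) + f(0.5625) + f(1.1875)].
Sum ≈ -5.244141.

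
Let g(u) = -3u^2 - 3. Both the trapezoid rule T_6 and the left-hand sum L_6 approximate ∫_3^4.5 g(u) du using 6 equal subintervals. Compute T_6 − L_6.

-4.21875

T_6 = -68.671875.
L_6 = -64.453125.
T_6 − L_6 = -4.21875.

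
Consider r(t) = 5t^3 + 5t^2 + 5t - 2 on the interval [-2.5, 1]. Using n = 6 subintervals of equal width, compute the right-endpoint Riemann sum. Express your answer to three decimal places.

Δt = (1 − (-2.5))/6 = 7/12.
Right endpoints: -23/12, -4/3, -0.75, -1/6, 5/12, 1.
r(-23/12) = -49111/1728, r(-4/3) = -314/27, r(-0.75) = -5.046875, r(-1/6) = -587/216, r(5/12) = 2269/1728, r(1) = 13.
Sum = Δt · [r(-23/12) + r(-4/3) + r(-0.75) + ...].
Sum ≈ -19.543.

-19.543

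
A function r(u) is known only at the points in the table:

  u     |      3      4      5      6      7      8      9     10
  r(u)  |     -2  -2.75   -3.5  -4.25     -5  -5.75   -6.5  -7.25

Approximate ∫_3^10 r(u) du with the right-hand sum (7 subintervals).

Δu = 1.
Sum = 1·[(-2.75) + (-3.5) + (-4.25) + (-5) + (-5.75) + (-6.5) + (-7.25)] = -35.

-35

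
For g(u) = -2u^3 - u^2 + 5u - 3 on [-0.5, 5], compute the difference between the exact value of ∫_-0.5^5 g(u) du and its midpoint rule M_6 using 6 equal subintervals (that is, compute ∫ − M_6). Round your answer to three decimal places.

Exact integral: ∫_-0.5^5 g(u) du ≈ -308.80208.
M_6 ≈ -303.21774.
Error ≈ -308.80208 − (-303.21774) ≈ -5.584.

-5.584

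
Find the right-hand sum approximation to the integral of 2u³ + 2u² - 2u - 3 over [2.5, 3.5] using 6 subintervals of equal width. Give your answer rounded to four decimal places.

70.1343

Δu = (3.5 − 2.5)/6 = 1/6.
Right endpoints: 8/3, 17/6, 3, 19/6, 10/3, 3.5.
f(8/3) = 1183/27, f(17/6) = 5711/108, f(3) = 63, f(19/6) = 8017/108, f(10/3) = 2339/27, f(3.5) = 100.25.
Sum = Δu · [f(8/3) + f(17/6) + f(3) + ...].
Sum ≈ 70.1343.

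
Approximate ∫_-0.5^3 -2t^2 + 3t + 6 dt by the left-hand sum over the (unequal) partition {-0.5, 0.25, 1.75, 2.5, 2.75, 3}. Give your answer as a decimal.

Subinterval widths: 0.75, 1.5, 0.75, 0.25, 0.25.
Left endpoints: -0.5, 0.25, 1.75, 2.5, 2.75.
f(-0.5) = 4, f(0.25) = 6.625, f(1.75) = 5.125, f(2.5) = 1, f(2.75) = -0.875.
Sum = Σ Δt_i · f(t_i).
Sum = 16.8125.

16.8125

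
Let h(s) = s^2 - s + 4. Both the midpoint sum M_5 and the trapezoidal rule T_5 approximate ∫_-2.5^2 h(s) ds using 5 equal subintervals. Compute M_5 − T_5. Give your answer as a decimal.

M_5 = 26.69625.
T_5 = 27.6075.
M_5 − T_5 = -0.91125.

-0.91125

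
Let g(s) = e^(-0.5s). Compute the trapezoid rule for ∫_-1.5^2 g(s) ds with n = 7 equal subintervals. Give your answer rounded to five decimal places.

Δs = (2 − (-1.5))/7 = 0.5.
g(-1.5) ≈ 2.11700, g(-1) ≈ 1.64872, g(-0.5) ≈ 1.28403, g(0) ≈ 1.00000, g(0.5) ≈ 0.77880, g(1) ≈ 0.60653, g(1.5) ≈ 0.47237, g(2) ≈ 0.36788.
T_7 = (Δs/2)·[g(s_0) + 2g(s_1) + ... + 2g(s_{6}) + g(s_7)].
Sum ≈ 3.51644.

3.51644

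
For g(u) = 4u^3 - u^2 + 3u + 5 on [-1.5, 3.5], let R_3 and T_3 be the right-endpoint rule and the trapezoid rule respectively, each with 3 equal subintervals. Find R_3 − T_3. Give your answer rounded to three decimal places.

R_3 ≈ 353.37963.
T_3 ≈ 195.04630.
R_3 − T_3 ≈ 158.333.

158.333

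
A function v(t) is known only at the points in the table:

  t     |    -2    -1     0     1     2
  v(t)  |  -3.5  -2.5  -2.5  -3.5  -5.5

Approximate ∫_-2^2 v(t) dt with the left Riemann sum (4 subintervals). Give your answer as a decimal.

Δt = 1.
Sum = 1·[(-3.5) + (-2.5) + (-2.5) + (-3.5)] = -12.

-12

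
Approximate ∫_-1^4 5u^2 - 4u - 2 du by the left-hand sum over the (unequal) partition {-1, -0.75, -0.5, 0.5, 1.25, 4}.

Subinterval widths: 0.25, 0.25, 1, 0.75, 2.75.
Left endpoints: -1, -0.75, -0.5, 0.5, 1.25.
f(-1) = 7, f(-0.75) = 3.8125, f(-0.5) = 1.25, f(0.5) = -2.75, f(1.25) = 0.8125.
Sum = Σ Δu_i · f(u_i).
Sum = 4.125.

4.125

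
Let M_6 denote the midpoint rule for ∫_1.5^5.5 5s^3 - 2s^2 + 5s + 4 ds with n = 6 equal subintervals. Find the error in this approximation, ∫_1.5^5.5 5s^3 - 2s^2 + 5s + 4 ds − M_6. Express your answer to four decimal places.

Exact integral: ∫_1.5^5.5 f(s) ds ≈ 1114.833333.
M_6 ≈ 1107.351852.
Error ≈ 1114.833333 − 1107.351852 ≈ 7.4815.

7.4815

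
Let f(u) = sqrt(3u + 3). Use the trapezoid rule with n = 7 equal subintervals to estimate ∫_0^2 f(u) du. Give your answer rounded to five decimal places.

Δu = (2 − 0)/7 = 2/7.
f(0) ≈ 1.73205, f(2/7) ≈ 1.96396, f(4/7) ≈ 2.17124, f(6/7) ≈ 2.36039, f(8/7) ≈ 2.53546, f(10/7) ≈ 2.69921, f(12/7) ≈ 2.85357, f(2) ≈ 3.00000.
T_7 = (Δu/2)·[f(u_0) + 2f(u_1) + ... + 2f(u_{6}) + f(u_7)].
Sum ≈ 4.84282.

4.84282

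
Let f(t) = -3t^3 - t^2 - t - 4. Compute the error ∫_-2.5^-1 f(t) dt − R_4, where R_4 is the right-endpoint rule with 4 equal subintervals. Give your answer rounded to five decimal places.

7.00488

Exact integral: ∫_-2.5^-1 f(t) dt = 20.296875.
R_4 ≈ 13.2919922.
Error ≈ 20.296875 − 13.2919922 ≈ 7.00488.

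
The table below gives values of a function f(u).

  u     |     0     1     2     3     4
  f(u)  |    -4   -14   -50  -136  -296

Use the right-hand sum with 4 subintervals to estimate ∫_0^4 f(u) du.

-496

Δu = 1.
Sum = 1·[(-14) + (-50) + (-136) + (-296)] = -496.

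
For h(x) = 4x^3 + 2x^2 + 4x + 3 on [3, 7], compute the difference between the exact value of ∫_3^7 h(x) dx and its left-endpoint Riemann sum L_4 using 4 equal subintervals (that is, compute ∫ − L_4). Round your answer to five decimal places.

Exact integral: ∫_3^7 h(x) dx ≈ 2622.6666667.
L_4 = 1984.
Error ≈ 2622.6666667 − 1984 ≈ 638.66667.

638.66667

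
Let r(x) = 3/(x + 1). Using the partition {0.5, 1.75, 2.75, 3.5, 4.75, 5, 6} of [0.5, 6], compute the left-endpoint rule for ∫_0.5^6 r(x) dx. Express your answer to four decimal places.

5.6547

Subinterval widths: 1.25, 1, 0.75, 1.25, 0.25, 1.
Left endpoints: 0.5, 1.75, 2.75, 3.5, 4.75, 5.
r(0.5) = 2, r(1.75) = 12/11, r(2.75) = 0.8, r(3.5) = 2/3, r(4.75) = 12/23, r(5) = 0.5.
Sum = Σ Δx_i · r(x_i).
Sum ≈ 5.6547.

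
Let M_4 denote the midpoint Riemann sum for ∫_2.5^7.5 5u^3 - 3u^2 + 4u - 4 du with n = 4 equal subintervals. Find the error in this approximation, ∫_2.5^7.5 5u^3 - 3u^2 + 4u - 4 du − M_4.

Exact integral: ∫_2.5^7.5 f(u) du = 3580.
M_4 = 3533.125.
Error = 3580 − 3533.125 = 46.875.

46.875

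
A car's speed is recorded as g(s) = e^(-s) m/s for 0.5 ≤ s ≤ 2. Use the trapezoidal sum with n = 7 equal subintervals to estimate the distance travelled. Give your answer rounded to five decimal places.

Δs = (2 − 0.5)/7 = 3/14.
g(0.5) ≈ 0.60653, g(5/7) ≈ 0.48954, g(13/14) ≈ 0.39512, g(8/7) ≈ 0.31891, g(19/14) ≈ 0.25740, g(11/7) ≈ 0.20775, g(25/14) ≈ 0.16768, g(2) ≈ 0.13534.
T_7 = (Δs/2)·[g(s_0) + 2g(s_1) + ... + 2g(s_{6}) + g(s_7)].
Sum ≈ 0.47300.

0.47300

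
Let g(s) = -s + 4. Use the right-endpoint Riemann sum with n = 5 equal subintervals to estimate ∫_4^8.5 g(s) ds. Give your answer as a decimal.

-12.15

Δs = (8.5 − 4)/5 = 0.9.
Right endpoints: 4.9, 5.8, 6.7, 7.6, 8.5.
g(4.9) = -0.9, g(5.8) = -1.8, g(6.7) = -2.7, g(7.6) = -3.6, g(8.5) = -4.5.
Sum = Δs · [g(4.9) + g(5.8) + g(6.7) + g(7.6) + g(8.5)].
Sum = -12.15.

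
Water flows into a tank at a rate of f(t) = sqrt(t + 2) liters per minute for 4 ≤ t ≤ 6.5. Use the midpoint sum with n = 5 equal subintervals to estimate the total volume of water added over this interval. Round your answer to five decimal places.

6.72341

Δt = (6.5 − 4)/5 = 0.5.
Midpoints: 4.25, 4.75, 5.25, 5.75, 6.25.
f(4.25) ≈ 2.50000, f(4.75) ≈ 2.59808, f(5.25) ≈ 2.69258, f(5.75) ≈ 2.78388, f(6.25) ≈ 2.87228.
Sum = Δt · [f(4.25) + f(4.75) + f(5.25) + f(5.75) + f(6.25)].
Sum ≈ 6.72341.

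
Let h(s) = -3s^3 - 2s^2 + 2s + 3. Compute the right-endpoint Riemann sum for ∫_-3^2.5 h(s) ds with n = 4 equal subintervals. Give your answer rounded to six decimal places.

Δs = (2.5 − (-3))/4 = 1.375.
Right endpoints: -1.625, -0.25, 1.125, 2.5.
h(-1.625) = 3759/512, h(-0.25) = 2.421875, h(1.125) = -795/512, h(2.5) = -51.375.
Sum = Δs · [h(-1.625) + h(-0.25) + h(1.125) + h(2.5)].
Sum ≈ -59.350586.

-59.350586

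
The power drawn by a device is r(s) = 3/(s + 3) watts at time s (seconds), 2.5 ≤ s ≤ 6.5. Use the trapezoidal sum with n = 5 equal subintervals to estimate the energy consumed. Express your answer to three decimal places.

Δs = (6.5 − 2.5)/5 = 0.8.
r(2.5) = 6/11, r(3.3) = 10/21, r(4.1) = 30/71, r(4.9) = 30/79, r(5.7) = 10/29, r(6.5) = 6/19.
T_5 = (Δs/2)·[r(s_0) + 2r(s_1) + ... + 2r(s_{4}) + r(s_5)].
Sum ≈ 1.643.

1.643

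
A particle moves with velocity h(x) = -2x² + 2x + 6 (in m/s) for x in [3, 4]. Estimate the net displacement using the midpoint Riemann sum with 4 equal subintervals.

-11.65625

Δx = (4 − 3)/4 = 0.25.
Midpoints: 3.125, 3.375, 3.625, 3.875.
h(3.125) = -7.28125, h(3.375) = -10.03125, h(3.625) = -13.03125, h(3.875) = -16.28125.
Sum = Δx · [h(3.125) + h(3.375) + h(3.625) + h(3.875)].
Sum = -11.65625.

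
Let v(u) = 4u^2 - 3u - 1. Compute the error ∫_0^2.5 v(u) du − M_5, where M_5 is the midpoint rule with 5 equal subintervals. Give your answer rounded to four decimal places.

Exact integral: ∫_0^2.5 v(u) du ≈ 8.958333.
M_5 = 8.75.
Error ≈ 8.958333 − 8.75 ≈ 0.2083.

0.2083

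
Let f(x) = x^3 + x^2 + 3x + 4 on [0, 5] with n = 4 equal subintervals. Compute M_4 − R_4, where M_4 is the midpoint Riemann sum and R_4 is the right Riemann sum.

M_4 = 249.8828125.
R_4 = 369.609375.
M_4 − R_4 = -119.7265625.

-119.7265625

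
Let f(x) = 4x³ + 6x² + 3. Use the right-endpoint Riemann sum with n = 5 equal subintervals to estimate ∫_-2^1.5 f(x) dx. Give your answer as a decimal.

35.42

Δx = (1.5 − (-2))/5 = 0.7.
Right endpoints: -1.3, -0.6, 0.1, 0.8, 1.5.
f(-1.3) = 4.352, f(-0.6) = 4.296, f(0.1) = 3.064, f(0.8) = 8.888, f(1.5) = 30.
Sum = Δx · [f(-1.3) + f(-0.6) + f(0.1) + f(0.8) + f(1.5)].
Sum = 35.42.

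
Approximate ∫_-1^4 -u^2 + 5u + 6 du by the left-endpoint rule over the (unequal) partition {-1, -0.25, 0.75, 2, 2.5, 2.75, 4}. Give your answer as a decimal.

Subinterval widths: 0.75, 1, 1.25, 0.5, 0.25, 1.25.
Left endpoints: -1, -0.25, 0.75, 2, 2.5, 2.75.
f(-1) = 0, f(-0.25) = 4.6875, f(0.75) = 9.1875, f(2) = 12, f(2.5) = 12.25, f(2.75) = 12.1875.
Sum = Σ Δu_i · f(u_i).
Sum = 40.46875.

40.46875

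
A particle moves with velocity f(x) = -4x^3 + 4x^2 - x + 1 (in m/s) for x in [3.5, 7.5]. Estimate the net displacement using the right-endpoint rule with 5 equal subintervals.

Δx = (7.5 − 3.5)/5 = 0.8.
Right endpoints: 4.3, 5.1, 5.9, 6.7, 7.5.
f(4.3) = -247.368, f(5.1) = -430.664, f(5.9) = -687.176, f(6.7) = -1029.192, f(7.5) = -1469.
Sum = Δx · [f(4.3) + f(5.1) + f(5.9) + f(6.7) + f(7.5)].
Sum = -3090.72.

-3090.72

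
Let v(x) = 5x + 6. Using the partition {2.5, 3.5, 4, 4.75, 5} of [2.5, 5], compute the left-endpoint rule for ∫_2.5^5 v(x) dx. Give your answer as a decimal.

57.1875

Subinterval widths: 1, 0.5, 0.75, 0.25.
Left endpoints: 2.5, 3.5, 4, 4.75.
v(2.5) = 18.5, v(3.5) = 23.5, v(4) = 26, v(4.75) = 29.75.
Sum = Σ Δx_i · v(x_i).
Sum = 57.1875.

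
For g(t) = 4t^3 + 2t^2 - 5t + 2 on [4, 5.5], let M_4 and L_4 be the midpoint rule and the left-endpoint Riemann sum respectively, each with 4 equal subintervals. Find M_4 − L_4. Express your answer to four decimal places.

77.6074

M_4 ≈ 693.650391.
L_4 = 616.04296875.
M_4 − L_4 ≈ 77.6074.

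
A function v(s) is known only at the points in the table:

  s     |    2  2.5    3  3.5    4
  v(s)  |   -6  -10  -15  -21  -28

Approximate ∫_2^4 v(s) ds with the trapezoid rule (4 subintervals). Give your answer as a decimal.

Δs = 0.5.
T_4 = (0.5/2)·[(-6) + 2·(-10) + 2·(-15) + 2·(-21) + (-28)] = -31.5.

-31.5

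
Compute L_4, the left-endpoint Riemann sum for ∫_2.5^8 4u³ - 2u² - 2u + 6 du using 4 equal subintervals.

2528.92578125

Δu = (8 − 2.5)/4 = 1.375.
Left endpoints: 2.5, 3.875, 5.25, 6.625.
f(2.5) = 51, f(3.875) = 200.9609375, f(5.25) = 519.1875, f(6.625) = 1068.0703125.
Sum = Δu · [f(2.5) + f(3.875) + f(5.25) + f(6.625)].
Sum = 2528.92578125.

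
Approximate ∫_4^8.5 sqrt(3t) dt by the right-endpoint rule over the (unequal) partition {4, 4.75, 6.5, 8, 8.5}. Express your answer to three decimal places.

Subinterval widths: 0.75, 1.75, 1.5, 0.5.
Right endpoints: 4.75, 6.5, 8, 8.5.
f(4.75) ≈ 3.775, f(6.5) ≈ 4.416, f(8) ≈ 4.899, f(8.5) ≈ 5.050.
Sum = Σ Δt_i · f(t_i).
Sum ≈ 20.432.

20.432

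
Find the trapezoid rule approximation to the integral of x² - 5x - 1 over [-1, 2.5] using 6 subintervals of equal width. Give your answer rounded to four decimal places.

Δx = (2.5 − (-1))/6 = 7/12.
f(-1) = 5, f(-5/12) = 181/144, f(1/6) = -65/36, f(0.75) = -4.1875, f(4/3) = -53/9, f(23/12) = -995/144, f(2.5) = -7.25.
T_6 = (Δx/2)·[f(x_0) + 2f(x_1) + ... + 2f(x_{5}) + f(x_6)].
Sum ≈ -10.8848.

-10.8848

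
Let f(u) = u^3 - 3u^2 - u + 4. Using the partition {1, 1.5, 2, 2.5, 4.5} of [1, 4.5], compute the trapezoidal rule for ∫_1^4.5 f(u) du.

26.65625

Subinterval widths: 0.5, 0.5, 0.5, 2.
f(1) = 1, f(1.5) = -0.875, f(2) = -2, f(2.5) = -1.625, f(4.5) = 29.875.
On each subinterval the trapezoid contributes (Δu_i/2)·[f(u_{i-1}) + f(u_i)].
Sum = 26.65625.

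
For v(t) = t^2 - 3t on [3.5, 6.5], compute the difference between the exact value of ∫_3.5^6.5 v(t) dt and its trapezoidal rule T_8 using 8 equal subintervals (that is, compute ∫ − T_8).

Exact integral: ∫_3.5^6.5 v(t) dt = 32.25.
T_8 = 32.3203125.
Error = 32.25 − 32.3203125 = -0.0703125.

-0.0703125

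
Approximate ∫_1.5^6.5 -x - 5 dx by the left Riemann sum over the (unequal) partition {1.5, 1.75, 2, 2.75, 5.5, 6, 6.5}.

-40.625

Subinterval widths: 0.25, 0.25, 0.75, 2.75, 0.5, 0.5.
Left endpoints: 1.5, 1.75, 2, 2.75, 5.5, 6.
f(1.5) = -6.5, f(1.75) = -6.75, f(2) = -7, f(2.75) = -7.75, f(5.5) = -10.5, f(6) = -11.
Sum = Σ Δx_i · f(x_i).
Sum = -40.625.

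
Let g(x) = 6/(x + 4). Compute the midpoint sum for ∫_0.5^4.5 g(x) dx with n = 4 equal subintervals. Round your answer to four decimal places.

Δx = (4.5 − 0.5)/4 = 1.
Midpoints: 1, 2, 3, 4.
g(1) = 1.2, g(2) = 1, g(3) = 6/7, g(4) = 0.75.
Sum = Δx · [g(1) + g(2) + g(3) + g(4)].
Sum ≈ 3.8071.

3.8071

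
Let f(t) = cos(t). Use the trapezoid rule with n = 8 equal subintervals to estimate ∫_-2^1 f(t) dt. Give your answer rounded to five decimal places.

1.73020

Δt = (1 − (-2))/8 = 0.375.
f(-2) ≈ -0.41615, f(-1.625) ≈ -0.05418, f(-1.25) ≈ 0.31532, f(-0.875) ≈ 0.64100, f(-0.5) ≈ 0.87758, f(-0.125) ≈ 0.99220, f(0.25) ≈ 0.96891, f(0.625) ≈ 0.81096, f(1) ≈ 0.54030.
T_8 = (Δt/2)·[f(t_0) + 2f(t_1) + ... + 2f(t_{7}) + f(t_8)].
Sum ≈ 1.73020.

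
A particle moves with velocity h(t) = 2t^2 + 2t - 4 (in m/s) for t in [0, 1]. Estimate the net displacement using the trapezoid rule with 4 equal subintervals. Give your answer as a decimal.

-2.3125

Δt = (1 − 0)/4 = 0.25.
h(0) = -4, h(0.25) = -3.375, h(0.5) = -2.5, h(0.75) = -1.375, h(1) = 0.
T_4 = (Δt/2)·[h(t_0) + 2h(t_1) + 2h(t_2) + 2h(t_3) + h(t_4)].
Sum = -2.3125.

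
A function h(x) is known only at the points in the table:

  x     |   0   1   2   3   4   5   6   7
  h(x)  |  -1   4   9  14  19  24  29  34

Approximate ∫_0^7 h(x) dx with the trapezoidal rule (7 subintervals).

Δx = 1.
T_7 = (1/2)·[(-1) + 2·4 + 2·9 + 2·14 + 2·19 + 2·24 + 2·29 + 34] = 115.5.

115.5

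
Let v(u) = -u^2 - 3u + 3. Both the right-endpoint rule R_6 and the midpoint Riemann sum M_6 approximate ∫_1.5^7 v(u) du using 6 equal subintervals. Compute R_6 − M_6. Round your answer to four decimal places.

-30.1450

R_6 ≈ -196.593171.
M_6 ≈ -166.448206.
R_6 − M_6 ≈ -30.1450.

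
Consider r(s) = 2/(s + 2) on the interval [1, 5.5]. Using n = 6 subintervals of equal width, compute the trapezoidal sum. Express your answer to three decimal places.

1.841

Δs = (5.5 − 1)/6 = 0.75.
r(1) = 2/3, r(1.75) = 8/15, r(2.5) = 4/9, r(3.25) = 8/21, r(4) = 1/3, r(4.75) = 8/27, r(5.5) = 4/15.
T_6 = (Δs/2)·[r(s_0) + 2r(s_1) + ... + 2r(s_{5}) + r(s_6)].
Sum ≈ 1.841.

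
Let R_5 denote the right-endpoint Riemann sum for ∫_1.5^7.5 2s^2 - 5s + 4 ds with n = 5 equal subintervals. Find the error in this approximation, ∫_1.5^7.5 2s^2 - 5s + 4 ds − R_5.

-49.68

Exact integral: ∫_1.5^7.5 f(s) ds = 168.
R_5 = 217.68.
Error = 168 − 217.68 = -49.68.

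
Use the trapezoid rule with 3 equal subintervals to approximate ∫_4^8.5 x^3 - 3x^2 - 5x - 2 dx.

567.84375

Δx = (8.5 − 4)/3 = 1.5.
f(4) = -6, f(5.5) = 46.125, f(7) = 159, f(8.5) = 352.875.
T_3 = (Δx/2)·[f(x_0) + 2f(x_1) + 2f(x_2) + f(x_3)].
Sum = 567.84375.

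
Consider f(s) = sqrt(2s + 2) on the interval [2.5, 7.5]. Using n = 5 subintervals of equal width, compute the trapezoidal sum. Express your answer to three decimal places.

17.180

Δs = (7.5 − 2.5)/5 = 1.
f(2.5) ≈ 2.646, f(3.5) ≈ 3.000, f(4.5) ≈ 3.317, f(5.5) ≈ 3.606, f(6.5) ≈ 3.873, f(7.5) ≈ 4.123.
T_5 = (Δs/2)·[f(s_0) + 2f(s_1) + ... + 2f(s_{4}) + f(s_5)].
Sum ≈ 17.180.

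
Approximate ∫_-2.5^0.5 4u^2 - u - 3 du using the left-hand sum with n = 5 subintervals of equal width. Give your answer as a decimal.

23.82

Δu = (0.5 − (-2.5))/5 = 0.6.
Left endpoints: -2.5, -1.9, -1.3, -0.7, -0.1.
f(-2.5) = 24.5, f(-1.9) = 13.34, f(-1.3) = 5.06, f(-0.7) = -0.34, f(-0.1) = -2.86.
Sum = Δu · [f(-2.5) + f(-1.9) + f(-1.3) + f(-0.7) + f(-0.1)].
Sum = 23.82.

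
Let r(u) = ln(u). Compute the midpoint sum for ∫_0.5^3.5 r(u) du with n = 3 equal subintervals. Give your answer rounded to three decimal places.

Δu = (3.5 − 0.5)/3 = 1.
Midpoints: 1, 2, 3.
r(1) ≈ 0.000, r(2) ≈ 0.693, r(3) ≈ 1.099.
Sum = Δu · [r(1) + r(2) + r(3)].
Sum ≈ 1.792.

1.792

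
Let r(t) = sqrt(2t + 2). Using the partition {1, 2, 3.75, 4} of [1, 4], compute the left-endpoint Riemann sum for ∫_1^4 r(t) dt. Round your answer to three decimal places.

7.057

Subinterval widths: 1, 1.75, 0.25.
Left endpoints: 1, 2, 3.75.
r(1) ≈ 2.000, r(2) ≈ 2.449, r(3.75) ≈ 3.082.
Sum = Σ Δt_i · r(t_i).
Sum ≈ 7.057.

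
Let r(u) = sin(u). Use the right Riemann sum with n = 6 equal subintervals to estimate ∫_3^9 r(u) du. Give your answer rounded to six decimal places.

0.063321

Δu = (9 − 3)/6 = 1.
Right endpoints: 4, 5, 6, 7, 8, 9.
r(4) ≈ -0.756802, r(5) ≈ -0.958924, r(6) ≈ -0.279415, r(7) ≈ 0.656987, r(8) ≈ 0.989358, r(9) ≈ 0.412118.
Sum = Δu · [r(4) + r(5) + r(6) + ...].
Sum ≈ 0.063321.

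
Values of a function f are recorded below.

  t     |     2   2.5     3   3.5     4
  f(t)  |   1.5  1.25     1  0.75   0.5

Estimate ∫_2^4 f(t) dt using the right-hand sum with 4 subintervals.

1.75

Δt = 0.5.
Sum = 0.5·[1.25 + 1 + 0.75 + 0.5] = 1.75.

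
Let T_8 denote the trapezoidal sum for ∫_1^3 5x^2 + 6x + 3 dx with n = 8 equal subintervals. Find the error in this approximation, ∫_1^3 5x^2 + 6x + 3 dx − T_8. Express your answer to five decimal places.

Exact integral: ∫_1^3 f(x) dx ≈ 73.3333333.
T_8 = 73.4375.
Error ≈ 73.3333333 − 73.4375 ≈ -0.10417.

-0.10417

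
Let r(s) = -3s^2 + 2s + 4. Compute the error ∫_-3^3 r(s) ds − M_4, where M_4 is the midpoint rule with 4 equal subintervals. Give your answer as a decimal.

Exact integral: ∫_-3^3 r(s) ds = -30.
M_4 = -26.625.
Error = -30 − (-26.625) = -3.375.

-3.375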